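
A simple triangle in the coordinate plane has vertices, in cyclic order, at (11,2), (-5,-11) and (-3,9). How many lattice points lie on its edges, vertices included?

10

Summing gcd(|Δx|,|Δy|) over the edges gives the boundary count: gcd(16,13) + gcd(2,20) + gcd(14,7) = 1+2+7 = 10.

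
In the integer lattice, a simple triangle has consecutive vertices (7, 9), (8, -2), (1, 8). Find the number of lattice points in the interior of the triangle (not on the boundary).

33

By the shoelace formula, twice the signed area is |(7·(-2) − 8·9) + (8·8 − 1·(-2)) + (1·9 − 7·8)| = 67, so the area is 67/2.
The number of boundary lattice points is Σ gcd(|Δx|,|Δy|) = gcd(1,11) + gcd(7,10) + gcd(6,1) = 1+1+1 = 3.
Pick's theorem gives I = A − B/2 + 1 = 67/2 − 3/2 + 1 = 33.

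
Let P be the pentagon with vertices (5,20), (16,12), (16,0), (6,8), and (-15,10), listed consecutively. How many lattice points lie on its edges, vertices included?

26

Summing gcd(|Δx|,|Δy|) over the edges gives the boundary count: gcd(11,8) + gcd(0,12) + gcd(10,8) + gcd(21,2) + gcd(20,10) = 1+12+2+1+10 = 26.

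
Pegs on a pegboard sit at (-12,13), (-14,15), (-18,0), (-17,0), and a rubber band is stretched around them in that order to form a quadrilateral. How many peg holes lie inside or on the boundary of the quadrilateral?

29

Using the shoelace formula, 2A = |((-12)·15 − (-14)·13) + ((-14)·0 − (-18)·15) + ((-18)·0 − (-17)·0) + ((-17)·13 − (-12)·0)| = 51, so the area is 51/2.
The number of boundary lattice points is Σ gcd(|Δx|,|Δy|) = gcd(2,2) + gcd(4,15) + gcd(1,0) + gcd(5,13) = 2+1+1+1 = 5.
Pick's theorem gives I = A − B/2 + 1 = 51/2 − 5/2 + 1 = 24, so the closed region contains I + B = 24 + 5 = 29 lattice points.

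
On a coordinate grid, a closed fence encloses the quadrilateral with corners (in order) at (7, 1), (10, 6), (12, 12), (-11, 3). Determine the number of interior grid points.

106

Using the shoelace formula, 2A = |[7·6 − 10·1] + [10·12 − 12·6] + [12·3 − (-11)·12] + [(-11)·1 − 7·3]| = 216, so the area is 108.
The number of boundary lattice points is Σ gcd(|Δx|,|Δy|) = gcd(3,5) + gcd(2,6) + gcd(23,9) + gcd(18,2) = 1+2+1+2 = 6.
Pick's theorem gives I = A − B/2 + 1 = 108 − 6/2 + 1 = 106.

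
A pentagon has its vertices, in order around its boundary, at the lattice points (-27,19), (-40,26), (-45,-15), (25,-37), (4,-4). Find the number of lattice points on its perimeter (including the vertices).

Along each edge there are gcd(|Δx|,|Δy|)+1 lattice points, so counting each shared vertex once the boundary has gcd(13,7) + gcd(5,41) + gcd(70,22) + gcd(21,33) + gcd(31,23) = 1+1+2+3+1 = 8.

8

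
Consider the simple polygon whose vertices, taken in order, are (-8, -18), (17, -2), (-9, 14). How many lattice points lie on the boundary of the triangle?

4

The number of boundary lattice points is Σ gcd(|Δx|,|Δy|) = gcd(25,16) + gcd(26,16) + gcd(1,32) = 1+2+1 = 4.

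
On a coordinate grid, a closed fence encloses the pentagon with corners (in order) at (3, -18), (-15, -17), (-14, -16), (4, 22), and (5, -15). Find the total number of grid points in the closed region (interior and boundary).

393

Using the shoelace formula, 2A = |(3·(-17) − (-15)·(-18)) + ((-15)·(-16) − (-14)·(-17)) + ((-14)·22 − 4·(-16)) + (4·(-15) − 5·22) + (5·(-18) − 3·(-15))| = 778, so the area is 389.
Summing gcd(|Δx|,|Δy|) over the edges gives the boundary count: gcd(18,1) + gcd(1,1) + gcd(18,38) + gcd(1,37) + gcd(2,3) = 1+1+2+1+1 = 6.
Pick's theorem gives I = A − B/2 + 1 = 389 − 6/2 + 1 = 387, so the closed region contains I + B = 387 + 6 = 393 lattice points.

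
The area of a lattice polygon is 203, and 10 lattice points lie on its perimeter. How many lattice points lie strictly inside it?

199

From Pick's theorem, I = A − B/2 + 1 = 203 − 10/2 + 1 = 199.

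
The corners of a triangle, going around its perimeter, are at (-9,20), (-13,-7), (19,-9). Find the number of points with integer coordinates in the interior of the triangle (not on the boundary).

The shoelace formula gives twice the area as |[(-9)·(-7) − (-13)·20] + [(-13)·(-9) − 19·(-7)] + [19·20 − (-9)·(-9)]| = 872, so the area is 436.
The number of boundary lattice points is Σ gcd(|Δx|,|Δy|) = gcd(4,27) + gcd(32,2) + gcd(28,29) = 1+2+1 = 4.
Pick's theorem gives I = A − B/2 + 1 = 436 − 4/2 + 1 = 435.

435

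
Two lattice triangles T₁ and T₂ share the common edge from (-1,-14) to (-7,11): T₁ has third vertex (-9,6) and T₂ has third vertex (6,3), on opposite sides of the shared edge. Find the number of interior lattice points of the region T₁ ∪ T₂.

The union is the simple quadrilateral with vertices (-1,-14), (-9,6), (-7,11), (6,3) in order.
Using the shoelace formula, 2A = |[(-1)·6 − (-9)·(-14)] + [(-9)·11 − (-7)·6] + [(-7)·3 − 6·11] + [6·(-14) − (-1)·3]| = 357, so the area is 357/2.
The number of boundary lattice points is Σ gcd(|Δx|,|Δy|) = gcd(8,20) + gcd(2,5) + gcd(13,8) + gcd(7,17) = 4+1+1+1 = 7.
By Pick's theorem I = A − B/2 + 1 = 357/2 − 7/2 + 1 = 176.

176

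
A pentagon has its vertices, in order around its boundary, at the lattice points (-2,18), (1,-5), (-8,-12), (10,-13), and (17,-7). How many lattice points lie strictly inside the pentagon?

By the shoelace formula, twice the signed area is |[(-2)·(-5) − 1·18] + [1·(-12) − (-8)·(-5)] + [(-8)·(-13) − 10·(-12)] + [10·(-7) − 17·(-13)] + [17·18 − (-2)·(-7)]| = 607, so the area is 607/2.
Along each edge there are gcd(|Δx|,|Δy|)+1 lattice points, so counting each shared vertex once the boundary has gcd(3,23) + gcd(9,7) + gcd(18,1) + gcd(7,6) + gcd(19,25) = 1+1+1+1+1 = 5.
By Pick's theorem A = I + B/2 − 1, so I = 607/2 − 5/2 + 1 = 302.

302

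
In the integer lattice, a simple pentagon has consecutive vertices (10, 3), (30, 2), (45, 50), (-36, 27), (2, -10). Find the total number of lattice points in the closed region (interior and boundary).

By the shoelace formula, twice the signed area is |[10·2 − 30·3] + [30·50 − 45·2] + [45·27 − (-36)·50] + [(-36)·(-10) − 2·27] + [2·3 − 10·(-10)]| = 4767, so the area is 4767/2.
The number of boundary lattice points is Σ gcd(|Δx|,|Δy|) = gcd(20,1) + gcd(15,48) + gcd(81,23) + gcd(38,37) + gcd(8,13) = 1+3+1+1+1 = 7.
Pick's theorem gives I = A − B/2 + 1 = 4767/2 − 7/2 + 1 = 2381, so the closed region contains I + B = 2381 + 7 = 2388 lattice points.

2388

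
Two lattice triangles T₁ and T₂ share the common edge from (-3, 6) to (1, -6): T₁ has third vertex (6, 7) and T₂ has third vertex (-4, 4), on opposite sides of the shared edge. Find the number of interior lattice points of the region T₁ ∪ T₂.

The union is the simple quadrilateral with vertices (-3, 6), (6, 7), (1, -6), (-4, 4) in order.
By the shoelace formula, twice the signed area is |((-3)·7 − 6·6) + (6·(-6) − 1·7) + (1·4 − (-4)·(-6)) + ((-4)·6 − (-3)·4)| = 132, so the area is 66.
Along each edge there are gcd(|Δx|,|Δy|)+1 lattice points, so counting each shared vertex once the boundary has gcd(9,1) + gcd(5,13) + gcd(5,10) + gcd(1,2) = 1+1+5+1 = 8.
By Pick's theorem I = A − B/2 + 1 = 66 − 8/2 + 1 = 63.

63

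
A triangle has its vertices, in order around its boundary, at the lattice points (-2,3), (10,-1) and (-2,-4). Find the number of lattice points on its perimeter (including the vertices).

Summing gcd(|Δx|,|Δy|) over the edges gives the boundary count: gcd(12,4) + gcd(12,3) + gcd(0,7) = 4+3+7 = 14.

14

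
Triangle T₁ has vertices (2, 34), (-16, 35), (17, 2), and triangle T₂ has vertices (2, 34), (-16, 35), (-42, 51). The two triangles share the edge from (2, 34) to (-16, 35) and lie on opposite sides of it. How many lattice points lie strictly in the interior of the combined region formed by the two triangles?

394

The union is the simple quadrilateral with vertices (2, 34), (17, 2), (-16, 35), (-42, 51) in order.
The shoelace formula gives twice the area as |[2·2 − 17·34] + [17·35 − (-16)·2] + [(-16)·51 − (-42)·35] + [(-42)·34 − 2·51]| = 823, so the area is 823/2.
The number of boundary lattice points is Σ gcd(|Δx|,|Δy|) = gcd(15,32) + gcd(33,33) + gcd(26,16) + gcd(44,17) = 1+33+2+1 = 37.
By Pick's theorem I = A − B/2 + 1 = 823/2 − 37/2 + 1 = 394.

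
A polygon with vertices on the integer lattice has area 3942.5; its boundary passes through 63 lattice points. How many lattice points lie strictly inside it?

Pick's theorem A = I + B/2 − 1 rearranges to I = A − B/2 + 1 = 3942.5 − 63/2 + 1 = 3912.

3912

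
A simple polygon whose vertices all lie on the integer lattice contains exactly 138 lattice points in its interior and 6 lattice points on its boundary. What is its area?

By Pick's theorem, A = I + B/2 − 1 = 138 + 6/2 − 1 = 140.

140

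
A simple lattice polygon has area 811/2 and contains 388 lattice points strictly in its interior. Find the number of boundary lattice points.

Pick's theorem gives A = I + B/2 − 1, so B = 2(A − I + 1) = 2(811/2 − 388 + 1) = 37.

37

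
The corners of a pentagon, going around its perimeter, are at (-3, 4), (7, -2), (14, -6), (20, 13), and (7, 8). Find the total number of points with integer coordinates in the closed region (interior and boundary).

198

By the shoelace formula, twice the signed area is |((-3)·(-2) − 7·4) + (7·(-6) − 14·(-2)) + (14·13 − 20·(-6)) + (20·8 − 7·13) + (7·4 − (-3)·8)| = 387, so the area is 387/2.
The number of boundary lattice points is Σ gcd(|Δx|,|Δy|) = gcd(10,6) + gcd(7,4) + gcd(6,19) + gcd(13,5) + gcd(10,4) = 2+1+1+1+2 = 7.
Pick's theorem gives I = A − B/2 + 1 = 387/2 − 7/2 + 1 = 191, so the closed region contains I + B = 191 + 7 = 198 lattice points.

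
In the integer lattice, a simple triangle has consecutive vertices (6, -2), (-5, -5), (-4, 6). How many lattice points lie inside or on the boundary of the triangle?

Using the shoelace formula, 2A = |(6·(-5) − (-5)·(-2)) + ((-5)·6 − (-4)·(-5)) + ((-4)·(-2) − 6·6)| = 118, so the area is 59.
The number of boundary lattice points is Σ gcd(|Δx|,|Δy|) = gcd(11,3) + gcd(1,11) + gcd(10,8) = 1+1+2 = 4.
Pick's theorem gives I = A − B/2 + 1 = 59 − 4/2 + 1 = 58, so the closed region contains I + B = 58 + 4 = 62 lattice points.

62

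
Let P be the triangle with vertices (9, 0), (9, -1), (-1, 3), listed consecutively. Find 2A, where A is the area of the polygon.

Using the shoelace formula, 2A = |(9·(-1) − 9·0) + (9·3 − (-1)·(-1)) + ((-1)·0 − 9·3)| = 10, so the area is 5.

10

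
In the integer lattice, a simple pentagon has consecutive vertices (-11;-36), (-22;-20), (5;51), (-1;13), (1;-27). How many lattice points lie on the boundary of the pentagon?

9

The number of boundary lattice points is Σ gcd(|Δx|,|Δy|) = gcd(11,16) + gcd(27,71) + gcd(6,38) + gcd(2,40) + gcd(12,9) = 1+1+2+2+3 = 9.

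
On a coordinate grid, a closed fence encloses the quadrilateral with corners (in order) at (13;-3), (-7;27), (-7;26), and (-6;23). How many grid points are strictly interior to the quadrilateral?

20

Using the shoelace formula, 2A = |(13·27 − (-7)·(-3)) + ((-7)·26 − (-7)·27) + ((-7)·23 − (-6)·26) + ((-6)·(-3) − 13·23)| = 51, so the area is 25.5.
Summing gcd(|Δx|,|Δy|) over the edges gives the boundary count: gcd(20,30) + gcd(0,1) + gcd(1,3) + gcd(19,26) = 10+1+1+1 = 13.
By Pick's theorem A = I + B/2 − 1, so I = 25.5 − 13/2 + 1 = 20.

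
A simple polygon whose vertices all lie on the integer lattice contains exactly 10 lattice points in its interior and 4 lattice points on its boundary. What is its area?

11

By Pick's theorem, A = I + B/2 − 1 = 10 + 4/2 − 1 = 11.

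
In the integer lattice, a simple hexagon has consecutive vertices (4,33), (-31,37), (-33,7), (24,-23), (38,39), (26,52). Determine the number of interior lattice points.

3090

By the shoelace formula, twice the signed area is |[4·37 − (-31)·33] + [(-31)·7 − (-33)·37] + [(-33)·(-23) − 24·7] + [24·39 − 38·(-23)] + [38·52 − 26·39] + [26·33 − 4·52]| = 6188, so the area is 3094.
Along each edge there are gcd(|Δx|,|Δy|)+1 lattice points, so counting each shared vertex once the boundary has gcd(35,4) + gcd(2,30) + gcd(57,30) + gcd(14,62) + gcd(12,13) + gcd(22,19) = 1+2+3+2+1+1 = 10.
By Pick's theorem A = I + B/2 − 1, so I = 3094 − 10/2 + 1 = 3090.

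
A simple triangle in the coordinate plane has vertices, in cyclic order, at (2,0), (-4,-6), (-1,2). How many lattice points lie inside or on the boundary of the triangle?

Using the shoelace formula, 2A = |(2·(-6) − (-4)·0) + ((-4)·2 − (-1)·(-6)) + ((-1)·0 − 2·2)| = 30, so the area is 15.
The number of boundary lattice points is Σ gcd(|Δx|,|Δy|) = gcd(6,6) + gcd(3,8) + gcd(3,2) = 6+1+1 = 8.
Pick's theorem gives I = A − B/2 + 1 = 15 − 8/2 + 1 = 12, so the closed region contains I + B = 12 + 8 = 20 lattice points.

20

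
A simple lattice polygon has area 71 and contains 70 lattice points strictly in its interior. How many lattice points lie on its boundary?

4

Pick's theorem gives A = I + B/2 − 1, so B = 2(A − I + 1) = 2(71 − 70 + 1) = 4.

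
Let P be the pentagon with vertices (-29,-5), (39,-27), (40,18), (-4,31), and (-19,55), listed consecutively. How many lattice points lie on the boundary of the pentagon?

17

The number of boundary lattice points is Σ gcd(|Δx|,|Δy|) = gcd(68,22) + gcd(1,45) + gcd(44,13) + gcd(15,24) + gcd(10,60) = 2+1+1+3+10 = 17.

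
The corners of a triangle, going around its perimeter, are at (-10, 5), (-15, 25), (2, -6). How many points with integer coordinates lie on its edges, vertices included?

7

The number of boundary lattice points is Σ gcd(|Δx|,|Δy|) = gcd(5,20) + gcd(17,31) + gcd(12,11) = 5+1+1 = 7.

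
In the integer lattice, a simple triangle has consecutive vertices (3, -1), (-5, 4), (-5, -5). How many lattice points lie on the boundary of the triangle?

The number of boundary lattice points is Σ gcd(|Δx|,|Δy|) = gcd(8,5) + gcd(0,9) + gcd(8,4) = 1+9+4 = 14.

14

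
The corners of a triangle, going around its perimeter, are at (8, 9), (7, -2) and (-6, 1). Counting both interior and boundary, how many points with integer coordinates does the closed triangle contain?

The shoelace formula gives twice the area as |(8·(-2) − 7·9) + (7·1 − (-6)·(-2)) + ((-6)·9 − 8·1)| = 146, so the area is 73.
The number of boundary lattice points is Σ gcd(|Δx|,|Δy|) = gcd(1,11) + gcd(13,3) + gcd(14,8) = 1+1+2 = 4.
Pick's theorem gives I = A − B/2 + 1 = 73 − 4/2 + 1 = 72, so the closed region contains I + B = 72 + 4 = 76 lattice points.

76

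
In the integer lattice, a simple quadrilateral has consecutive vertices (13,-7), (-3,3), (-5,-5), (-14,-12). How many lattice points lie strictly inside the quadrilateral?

Using the shoelace formula, 2A = |[13·3 − (-3)·(-7)] + [(-3)·(-5) − (-5)·3] + [(-5)·(-12) − (-14)·(-5)] + [(-14)·(-7) − 13·(-12)]| = 292, so the area is 146.
The number of boundary lattice points is Σ gcd(|Δx|,|Δy|) = gcd(16,10) + gcd(2,8) + gcd(9,7) + gcd(27,5) = 2+2+1+1 = 6.
By Pick's theorem A = I + B/2 − 1, so I = 146 − 6/2 + 1 = 144.

144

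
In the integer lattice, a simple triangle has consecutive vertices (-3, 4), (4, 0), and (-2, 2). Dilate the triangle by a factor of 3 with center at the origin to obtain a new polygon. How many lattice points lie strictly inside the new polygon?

40

The shoelace formula gives twice the area as |[(-3)·0 − 4·4] + [4·2 − (-2)·0] + [(-2)·4 − (-3)·2]| = 10, so the area is 5.
Summing gcd(|Δx|,|Δy|) over the edges gives the boundary count: gcd(7,4) + gcd(6,2) + gcd(1,2) = 1+2+1 = 4.
Scaling by 3 multiplies the area by 3² = 9 (so the new area is 45) and multiplies the boundary lattice-point count by 3, giving 12.
By Pick's theorem, the interior count of the dilated polygon is 45 − 12/2 + 1 = 40.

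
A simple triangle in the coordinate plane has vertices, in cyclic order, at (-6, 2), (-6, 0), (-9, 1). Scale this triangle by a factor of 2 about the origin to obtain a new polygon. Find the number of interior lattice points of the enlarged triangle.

By the shoelace formula, twice the signed area is |[(-6)·0 − (-6)·2] + [(-6)·1 − (-9)·0] + [(-9)·2 − (-6)·1]| = 6, so the area is 3.
The number of boundary lattice points is Σ gcd(|Δx|,|Δy|) = gcd(0,2) + gcd(3,1) + gcd(3,1) = 2+1+1 = 4.
Scaling by 2 multiplies the area by 2² = 4 (so the new area is 12) and multiplies the boundary lattice-point count by 2, giving 8.
By Pick's theorem, the interior count of the dilated polygon is 12 − 8/2 + 1 = 9.

9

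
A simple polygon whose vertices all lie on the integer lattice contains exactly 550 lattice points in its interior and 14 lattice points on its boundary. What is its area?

By Pick's theorem, A = I + B/2 − 1 = 550 + 14/2 − 1 = 556.

556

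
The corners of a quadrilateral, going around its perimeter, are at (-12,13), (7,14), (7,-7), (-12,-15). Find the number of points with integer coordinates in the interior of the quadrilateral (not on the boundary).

441

By the shoelace formula, twice the signed area is |[(-12)·14 − 7·13] + [7·(-7) − 7·14] + [7·(-15) − (-12)·(-7)] + [(-12)·13 − (-12)·(-15)]| = 931, so the area is 465.5.
Along each edge there are gcd(|Δx|,|Δy|)+1 lattice points, so counting each shared vertex once the boundary has gcd(19,1) + gcd(0,21) + gcd(19,8) + gcd(0,28) = 1+21+1+28 = 51.
By Pick's theorem A = I + B/2 − 1, so I = 465.5 − 51/2 + 1 = 441.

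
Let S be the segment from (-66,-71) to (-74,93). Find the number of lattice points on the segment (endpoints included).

The number of lattice points on a segment between lattice points is gcd(|Δx|,|Δy|) + 1 = gcd(8,164) + 1 = 4 + 1 = 5.

5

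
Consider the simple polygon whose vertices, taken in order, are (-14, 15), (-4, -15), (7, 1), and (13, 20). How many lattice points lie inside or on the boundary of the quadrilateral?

By the shoelace formula, twice the signed area is |[(-14)·(-15) − (-4)·15] + [(-4)·1 − 7·(-15)] + [7·20 − 13·1] + [13·15 − (-14)·20]| = 973, so the area is 486.5.
The number of boundary lattice points is Σ gcd(|Δx|,|Δy|) = gcd(10,30) + gcd(11,16) + gcd(6,19) + gcd(27,5) = 10+1+1+1 = 13.
Pick's theorem gives I = A − B/2 + 1 = 486.5 − 13/2 + 1 = 481, so the closed region contains I + B = 481 + 13 = 494 lattice points.

494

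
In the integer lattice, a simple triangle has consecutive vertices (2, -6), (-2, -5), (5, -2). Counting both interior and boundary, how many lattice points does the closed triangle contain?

Using the shoelace formula, 2A = |(2·(-5) − (-2)·(-6)) + ((-2)·(-2) − 5·(-5)) + (5·(-6) − 2·(-2))| = 19, so the area is 19/2.
The number of boundary lattice points is Σ gcd(|Δx|,|Δy|) = gcd(4,1) + gcd(7,3) + gcd(3,4) = 1+1+1 = 3.
Pick's theorem gives I = A − B/2 + 1 = 19/2 − 3/2 + 1 = 9, so the closed region contains I + B = 9 + 3 = 12 lattice points.

12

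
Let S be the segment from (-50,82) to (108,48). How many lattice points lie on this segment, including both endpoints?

The number of lattice points on a segment between lattice points is gcd(|Δx|,|Δy|) + 1 = gcd(158,34) + 1 = 2 + 1 = 3.

3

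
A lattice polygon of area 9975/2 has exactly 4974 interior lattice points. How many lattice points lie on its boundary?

Pick's theorem gives A = I + B/2 − 1, so B = 2(A − I + 1) = 2(9975/2 − 4974 + 1) = 29.

29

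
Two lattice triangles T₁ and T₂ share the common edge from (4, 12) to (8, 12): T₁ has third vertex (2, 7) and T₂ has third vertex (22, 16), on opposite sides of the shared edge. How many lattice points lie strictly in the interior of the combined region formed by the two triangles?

The union is the simple quadrilateral with vertices (4, 12), (2, 7), (8, 12), (22, 16) in order.
Using the shoelace formula, 2A = |(4·7 − 2·12) + (2·12 − 8·7) + (8·16 − 22·12) + (22·12 − 4·16)| = 36, so the area is 18.
Summing gcd(|Δx|,|Δy|) over the edges gives the boundary count: gcd(2,5) + gcd(6,5) + gcd(14,4) + gcd(18,4) = 1+1+2+2 = 6.
By Pick's theorem I = A − B/2 + 1 = 18 − 6/2 + 1 = 16.

16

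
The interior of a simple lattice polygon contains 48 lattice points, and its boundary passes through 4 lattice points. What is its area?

Pick's theorem states A = I + B/2 − 1, so A = 48 + 4/2 − 1 = 49.

49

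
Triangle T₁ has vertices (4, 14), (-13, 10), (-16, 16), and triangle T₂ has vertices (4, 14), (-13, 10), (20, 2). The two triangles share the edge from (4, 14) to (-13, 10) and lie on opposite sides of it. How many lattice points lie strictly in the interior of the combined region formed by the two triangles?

187

The union is the simple quadrilateral with vertices (4, 14), (-16, 16), (-13, 10), (20, 2) in order.
Using the shoelace formula, 2A = |(4·16 − (-16)·14) + ((-16)·10 − (-13)·16) + ((-13)·2 − 20·10) + (20·14 − 4·2)| = 382, so the area is 191.
Along each edge there are gcd(|Δx|,|Δy|)+1 lattice points, so counting each shared vertex once the boundary has gcd(20,2) + gcd(3,6) + gcd(33,8) + gcd(16,12) = 2+3+1+4 = 10.
By Pick's theorem I = A − B/2 + 1 = 191 − 10/2 + 1 = 187.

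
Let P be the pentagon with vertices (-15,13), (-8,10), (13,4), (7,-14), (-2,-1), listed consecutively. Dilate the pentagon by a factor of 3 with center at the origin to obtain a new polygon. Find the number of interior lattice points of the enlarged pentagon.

2206

The shoelace formula gives twice the area as |((-15)·10 − (-8)·13) + ((-8)·4 − 13·10) + (13·(-14) − 7·4) + (7·(-1) − (-2)·(-14)) + ((-2)·13 − (-15)·(-1))| = 494, so the area is 247.
The number of boundary lattice points is Σ gcd(|Δx|,|Δy|) = gcd(7,3) + gcd(21,6) + gcd(6,18) + gcd(9,13) + gcd(13,14) = 1+3+6+1+1 = 12.
Scaling by 3 multiplies the area by 3² = 9 (so the new area is 2223) and multiplies the boundary lattice-point count by 3, giving 36.
By Pick's theorem, the interior count of the dilated polygon is 2223 − 36/2 + 1 = 2206.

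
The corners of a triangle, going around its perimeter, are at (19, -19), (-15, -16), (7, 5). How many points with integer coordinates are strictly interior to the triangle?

The shoelace formula gives twice the area as |(19·(-16) − (-15)·(-19)) + ((-15)·5 − 7·(-16)) + (7·(-19) − 19·5)| = 780, so the area is 390.
The number of boundary lattice points is Σ gcd(|Δx|,|Δy|) = gcd(34,3) + gcd(22,21) + gcd(12,24) = 1+1+12 = 14.
By Pick's theorem A = I + B/2 − 1, so I = 390 − 14/2 + 1 = 384.

384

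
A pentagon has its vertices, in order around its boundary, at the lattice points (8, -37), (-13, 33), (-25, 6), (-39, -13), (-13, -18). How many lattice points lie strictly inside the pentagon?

1118

By the shoelace formula, twice the signed area is |(8·33 − (-13)·(-37)) + ((-13)·6 − (-25)·33) + ((-25)·(-13) − (-39)·6) + ((-39)·(-18) − (-13)·(-13)) + ((-13)·(-37) − 8·(-18))| = 2247, so the area is 2247/2.
The number of boundary lattice points is Σ gcd(|Δx|,|Δy|) = gcd(21,70) + gcd(12,27) + gcd(14,19) + gcd(26,5) + gcd(21,19) = 7+3+1+1+1 = 13.
Pick's theorem gives I = A − B/2 + 1 = 2247/2 − 13/2 + 1 = 1118.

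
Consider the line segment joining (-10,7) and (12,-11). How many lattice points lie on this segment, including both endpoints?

3

The number of lattice points on a segment between lattice points is gcd(|Δx|,|Δy|) + 1 = gcd(22,18) + 1 = 2 + 1 = 3.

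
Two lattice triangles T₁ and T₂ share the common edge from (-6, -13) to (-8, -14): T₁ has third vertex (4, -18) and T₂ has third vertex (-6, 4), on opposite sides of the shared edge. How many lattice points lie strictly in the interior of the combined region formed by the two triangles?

14

The union is the simple quadrilateral with vertices (-6, -13), (4, -18), (-8, -14), (-6, 4) in order.
Using the shoelace formula, 2A = |[(-6)·(-18) − 4·(-13)] + [4·(-14) − (-8)·(-18)] + [(-8)·4 − (-6)·(-14)] + [(-6)·(-13) − (-6)·4]| = 54, so the area is 27.
Along each edge there are gcd(|Δx|,|Δy|)+1 lattice points, so counting each shared vertex once the boundary has gcd(10,5) + gcd(12,4) + gcd(2,18) + gcd(0,17) = 5+4+2+17 = 28.
By Pick's theorem I = A − B/2 + 1 = 27 − 28/2 + 1 = 14.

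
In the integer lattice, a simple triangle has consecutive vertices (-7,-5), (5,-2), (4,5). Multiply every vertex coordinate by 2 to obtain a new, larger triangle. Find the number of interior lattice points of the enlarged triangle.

170

By the shoelace formula, twice the signed area is |((-7)·(-2) − 5·(-5)) + (5·5 − 4·(-2)) + (4·(-5) − (-7)·5)| = 87, so the area is 87/2.
Along each edge there are gcd(|Δx|,|Δy|)+1 lattice points, so counting each shared vertex once the boundary has gcd(12,3) + gcd(1,7) + gcd(11,10) = 3+1+1 = 5.
Scaling by 2 multiplies the area by 2² = 4 (so the new area is 174) and multiplies the boundary lattice-point count by 2, giving 10.
By Pick's theorem, the interior count of the dilated polygon is 174 − 10/2 + 1 = 170.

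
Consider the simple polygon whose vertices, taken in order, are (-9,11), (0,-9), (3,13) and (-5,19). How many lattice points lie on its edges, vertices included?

The number of boundary lattice points is Σ gcd(|Δx|,|Δy|) = gcd(9,20) + gcd(3,22) + gcd(8,6) + gcd(4,8) = 1+1+2+4 = 8.

8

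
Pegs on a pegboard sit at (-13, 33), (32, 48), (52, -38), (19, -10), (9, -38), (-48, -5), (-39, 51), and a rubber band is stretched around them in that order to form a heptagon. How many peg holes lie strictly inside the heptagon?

5467

By the shoelace formula, twice the signed area is |[(-13)·48 − 32·33] + [32·(-38) − 52·48] + [52·(-10) − 19·(-38)] + [19·(-38) − 9·(-10)] + [9·(-5) − (-48)·(-38)] + [(-48)·51 − (-39)·(-5)] + [(-39)·33 − (-13)·51]| = 10958, so the area is 5479.
Along each edge there are gcd(|Δx|,|Δy|)+1 lattice points, so counting each shared vertex once the boundary has gcd(45,15) + gcd(20,86) + gcd(33,28) + gcd(10,28) + gcd(57,33) + gcd(9,56) + gcd(26,18) = 15+2+1+2+3+1+2 = 26.
By Pick's theorem A = I + B/2 − 1, so I = 5479 − 26/2 + 1 = 5467.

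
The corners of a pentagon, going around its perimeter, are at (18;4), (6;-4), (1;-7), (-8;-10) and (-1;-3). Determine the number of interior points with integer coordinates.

61

The shoelace formula gives twice the area as |(18·(-4) − 6·4) + (6·(-7) − 1·(-4)) + (1·(-10) − (-8)·(-7)) + ((-8)·(-3) − (-1)·(-10)) + ((-1)·4 − 18·(-3))| = 136, so the area is 68.
Summing gcd(|Δx|,|Δy|) over the edges gives the boundary count: gcd(12,8) + gcd(5,3) + gcd(9,3) + gcd(7,7) + gcd(19,7) = 4+1+3+7+1 = 16.
Pick's theorem gives I = A − B/2 + 1 = 68 − 16/2 + 1 = 61.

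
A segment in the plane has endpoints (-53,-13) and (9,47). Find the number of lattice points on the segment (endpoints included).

The number of lattice points on a segment between lattice points is gcd(|Δx|,|Δy|) + 1 = gcd(62,60) + 1 = 2 + 1 = 3.

3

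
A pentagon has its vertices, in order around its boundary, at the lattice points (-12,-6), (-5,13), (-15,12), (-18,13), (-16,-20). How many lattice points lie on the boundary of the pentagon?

6

Along each edge there are gcd(|Δx|,|Δy|)+1 lattice points, so counting each shared vertex once the boundary has gcd(7,19) + gcd(10,1) + gcd(3,1) + gcd(2,33) + gcd(4,14) = 1+1+1+1+2 = 6.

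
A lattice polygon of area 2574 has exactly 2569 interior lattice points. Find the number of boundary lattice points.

12

Pick's theorem gives A = I + B/2 − 1, so B = 2(A − I + 1) = 2(2574 − 2569 + 1) = 12.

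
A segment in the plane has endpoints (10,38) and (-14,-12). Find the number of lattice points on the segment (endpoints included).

3

The number of lattice points on a segment between lattice points is gcd(|Δx|,|Δy|) + 1 = gcd(24,50) + 1 = 2 + 1 = 3.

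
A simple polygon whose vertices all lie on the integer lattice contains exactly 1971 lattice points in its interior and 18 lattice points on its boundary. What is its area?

1979

By Pick's theorem, A = I + B/2 − 1 = 1971 + 18/2 − 1 = 1979.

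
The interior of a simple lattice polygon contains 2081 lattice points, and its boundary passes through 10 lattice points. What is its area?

2085

By Pick's theorem, A = I + B/2 − 1 = 2081 + 10/2 − 1 = 2085.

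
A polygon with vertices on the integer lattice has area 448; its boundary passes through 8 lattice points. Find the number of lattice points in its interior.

445

From Pick's theorem, I = A − B/2 + 1 = 448 − 8/2 + 1 = 445.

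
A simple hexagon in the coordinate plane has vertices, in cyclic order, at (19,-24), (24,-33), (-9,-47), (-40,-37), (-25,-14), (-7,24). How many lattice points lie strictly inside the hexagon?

2184

The shoelace formula gives twice the area as |(19·(-33) − 24·(-24)) + (24·(-47) − (-9)·(-33)) + ((-9)·(-37) − (-40)·(-47)) + ((-40)·(-14) − (-25)·(-37)) + ((-25)·24 − (-7)·(-14)) + ((-7)·(-24) − 19·24)| = 4374, so the area is 2187.
Along each edge there are gcd(|Δx|,|Δy|)+1 lattice points, so counting each shared vertex once the boundary has gcd(5,9) + gcd(33,14) + gcd(31,10) + gcd(15,23) + gcd(18,38) + gcd(26,48) = 1+1+1+1+2+2 = 8.
Pick's theorem gives I = A − B/2 + 1 = 2187 − 8/2 + 1 = 2184.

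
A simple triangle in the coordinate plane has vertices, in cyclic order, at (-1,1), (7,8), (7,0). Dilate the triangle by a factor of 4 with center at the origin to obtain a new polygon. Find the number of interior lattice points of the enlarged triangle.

By the shoelace formula, twice the signed area is |[(-1)·8 − 7·1] + [7·0 − 7·8] + [7·1 − (-1)·0]| = 64, so the area is 32.
Summing gcd(|Δx|,|Δy|) over the edges gives the boundary count: gcd(8,7) + gcd(0,8) + gcd(8,1) = 1+8+1 = 10.
Scaling by 4 multiplies the area by 4² = 16 (so the new area is 512) and multiplies the boundary lattice-point count by 4, giving 40.
By Pick's theorem, the interior count of the dilated polygon is 512 − 40/2 + 1 = 493.

493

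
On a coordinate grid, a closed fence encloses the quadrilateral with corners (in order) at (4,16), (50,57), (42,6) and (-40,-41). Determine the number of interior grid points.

By the shoelace formula, twice the signed area is |[4·57 − 50·16] + [50·6 − 42·57] + [42·(-41) − (-40)·6] + [(-40)·16 − 4·(-41)]| = 4624, so the area is 2312.
The number of boundary lattice points is Σ gcd(|Δx|,|Δy|) = gcd(46,41) + gcd(8,51) + gcd(82,47) + gcd(44,57) = 1+1+1+1 = 4.
By Pick's theorem A = I + B/2 − 1, so I = 2312 − 4/2 + 1 = 2311.

2311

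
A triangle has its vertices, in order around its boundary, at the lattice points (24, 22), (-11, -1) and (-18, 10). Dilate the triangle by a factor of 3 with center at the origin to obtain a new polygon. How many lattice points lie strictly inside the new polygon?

2446

The shoelace formula gives twice the area as |[24·(-1) − (-11)·22] + [(-11)·10 − (-18)·(-1)] + [(-18)·22 − 24·10]| = 546, so the area is 273.
Along each edge there are gcd(|Δx|,|Δy|)+1 lattice points, so counting each shared vertex once the boundary has gcd(35,23) + gcd(7,11) + gcd(42,12) = 1+1+6 = 8.
Scaling by 3 multiplies the area by 3² = 9 (so the new area is 2457) and multiplies the boundary lattice-point count by 3, giving 24.
By Pick's theorem, the interior count of the dilated polygon is 2457 − 24/2 + 1 = 2446.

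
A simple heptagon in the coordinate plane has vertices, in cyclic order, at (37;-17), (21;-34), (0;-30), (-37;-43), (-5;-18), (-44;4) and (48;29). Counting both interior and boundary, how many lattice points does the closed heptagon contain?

The shoelace formula gives twice the area as |(37·(-34) − 21·(-17)) + (21·(-30) − 0·(-34)) + (0·(-43) − (-37)·(-30)) + ((-37)·(-18) − (-5)·(-43)) + ((-5)·4 − (-44)·(-18)) + ((-44)·29 − 48·4) + (48·(-17) − 37·29)| = 6359, so the area is 3179.5.
Along each edge there are gcd(|Δx|,|Δy|)+1 lattice points, so counting each shared vertex once the boundary has gcd(16,17) + gcd(21,4) + gcd(37,13) + gcd(32,25) + gcd(39,22) + gcd(92,25) + gcd(11,46) = 1+1+1+1+1+1+1 = 7.
Pick's theorem gives I = A − B/2 + 1 = 3179.5 − 7/2 + 1 = 3177, so the closed region contains I + B = 3177 + 7 = 3184 lattice points.

3184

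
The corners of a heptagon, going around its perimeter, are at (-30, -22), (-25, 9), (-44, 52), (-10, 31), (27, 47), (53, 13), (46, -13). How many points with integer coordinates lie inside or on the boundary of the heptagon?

Using the shoelace formula, 2A = |((-30)·9 − (-25)·(-22)) + ((-25)·52 − (-44)·9) + ((-44)·31 − (-10)·52) + ((-10)·47 − 27·31) + (27·13 − 53·47) + (53·(-13) − 46·13) + (46·(-22) − (-30)·(-13))| = 8704, so the area is 4352.
The number of boundary lattice points is Σ gcd(|Δx|,|Δy|) = gcd(5,31) + gcd(19,43) + gcd(34,21) + gcd(37,16) + gcd(26,34) + gcd(7,26) + gcd(76,9) = 1+1+1+1+2+1+1 = 8.
Pick's theorem gives I = A − B/2 + 1 = 4352 − 8/2 + 1 = 4349, so the closed region contains I + B = 4349 + 8 = 4357 lattice points.

4357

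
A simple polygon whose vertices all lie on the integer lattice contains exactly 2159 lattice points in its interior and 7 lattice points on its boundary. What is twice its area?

4323

Pick's theorem states A = I + B/2 − 1, so A = 2159 + 7/2 − 1 = 4323/2.
Hence 2A = 4323.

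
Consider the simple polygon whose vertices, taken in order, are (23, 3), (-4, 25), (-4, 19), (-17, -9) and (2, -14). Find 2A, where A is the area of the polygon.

1554

The shoelace formula gives twice the area as |[23·25 − (-4)·3] + [(-4)·19 − (-4)·25] + [(-4)·(-9) − (-17)·19] + [(-17)·(-14) − 2·(-9)] + [2·3 − 23·(-14)]| = 1554, so the area is 777.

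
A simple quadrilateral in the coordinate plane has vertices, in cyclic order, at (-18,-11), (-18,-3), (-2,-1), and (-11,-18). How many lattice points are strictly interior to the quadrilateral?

By the shoelace formula, twice the signed area is |[(-18)·(-3) − (-18)·(-11)] + [(-18)·(-1) − (-2)·(-3)] + [(-2)·(-18) − (-11)·(-1)] + [(-11)·(-11) − (-18)·(-18)]| = 310, so the area is 155.
Along each edge there are gcd(|Δx|,|Δy|)+1 lattice points, so counting each shared vertex once the boundary has gcd(0,8) + gcd(16,2) + gcd(9,17) + gcd(7,7) = 8+2+1+7 = 18.
By Pick's theorem A = I + B/2 − 1, so I = 155 − 18/2 + 1 = 147.

147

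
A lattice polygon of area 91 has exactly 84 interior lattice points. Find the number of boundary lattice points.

16

Pick's theorem gives A = I + B/2 − 1, so B = 2(A − I + 1) = 2(91 − 84 + 1) = 16.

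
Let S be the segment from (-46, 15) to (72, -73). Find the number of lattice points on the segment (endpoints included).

3

The number of lattice points on a segment between lattice points is gcd(|Δx|,|Δy|) + 1 = gcd(118,88) + 1 = 2 + 1 = 3.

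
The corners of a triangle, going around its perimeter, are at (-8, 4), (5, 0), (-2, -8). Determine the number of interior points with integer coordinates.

63

By the shoelace formula, twice the signed area is |[(-8)·0 − 5·4] + [5·(-8) − (-2)·0] + [(-2)·4 − (-8)·(-8)]| = 132, so the area is 66.
Along each edge there are gcd(|Δx|,|Δy|)+1 lattice points, so counting each shared vertex once the boundary has gcd(13,4) + gcd(7,8) + gcd(6,12) = 1+1+6 = 8.
By Pick's theorem A = I + B/2 − 1, so I = 66 − 8/2 + 1 = 63.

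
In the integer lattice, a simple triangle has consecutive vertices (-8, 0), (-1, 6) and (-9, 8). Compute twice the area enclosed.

By the shoelace formula, twice the signed area is |((-8)·6 − (-1)·0) + ((-1)·8 − (-9)·6) + ((-9)·0 − (-8)·8)| = 62, so the area is 31.

62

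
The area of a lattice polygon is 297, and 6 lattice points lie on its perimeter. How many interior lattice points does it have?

Pick's theorem A = I + B/2 − 1 rearranges to I = A − B/2 + 1 = 297 − 6/2 + 1 = 295.

295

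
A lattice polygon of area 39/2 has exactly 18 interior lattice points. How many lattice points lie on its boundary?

5

Pick's theorem gives A = I + B/2 − 1, so B = 2(A − I + 1) = 2(39/2 − 18 + 1) = 5.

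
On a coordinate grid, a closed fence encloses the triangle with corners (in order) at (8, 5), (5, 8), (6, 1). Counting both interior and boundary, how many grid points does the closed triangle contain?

13

By the shoelace formula, twice the signed area is |(8·8 − 5·5) + (5·1 − 6·8) + (6·5 − 8·1)| = 18, so the area is 9.
The number of boundary lattice points is Σ gcd(|Δx|,|Δy|) = gcd(3,3) + gcd(1,7) + gcd(2,4) = 3+1+2 = 6.
Pick's theorem gives I = A − B/2 + 1 = 9 − 6/2 + 1 = 7, so the closed region contains I + B = 7 + 6 = 13 lattice points.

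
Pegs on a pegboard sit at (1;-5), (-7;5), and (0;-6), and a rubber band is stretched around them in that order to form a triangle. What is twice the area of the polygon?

The shoelace formula gives twice the area as |(1·5 − (-7)·(-5)) + ((-7)·(-6) − 0·5) + (0·(-5) − 1·(-6))| = 18, so the area is 9.

18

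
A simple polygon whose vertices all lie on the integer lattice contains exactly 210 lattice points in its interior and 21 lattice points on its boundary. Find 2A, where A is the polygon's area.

By Pick's theorem, A = I + B/2 − 1 = 210 + 21/2 − 1 = 439/2.
Hence 2A = 439.

439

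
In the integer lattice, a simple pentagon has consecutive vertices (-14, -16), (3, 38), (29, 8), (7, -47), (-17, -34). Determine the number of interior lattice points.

Using the shoelace formula, 2A = |[(-14)·38 − 3·(-16)] + [3·8 − 29·38] + [29·(-47) − 7·8] + [7·(-34) − (-17)·(-47)] + [(-17)·(-16) − (-14)·(-34)]| = 4222, so the area is 2111.
Summing gcd(|Δx|,|Δy|) over the edges gives the boundary count: gcd(17,54) + gcd(26,30) + gcd(22,55) + gcd(24,13) + gcd(3,18) = 1+2+11+1+3 = 18.
By Pick's theorem A = I + B/2 − 1, so I = 2111 − 18/2 + 1 = 2103.

2103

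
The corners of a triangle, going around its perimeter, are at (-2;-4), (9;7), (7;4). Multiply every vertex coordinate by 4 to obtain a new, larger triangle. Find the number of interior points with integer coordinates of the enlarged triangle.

By the shoelace formula, twice the signed area is |[(-2)·7 − 9·(-4)] + [9·4 − 7·7] + [7·(-4) − (-2)·4]| = 11, so the area is 5.5.
Summing gcd(|Δx|,|Δy|) over the edges gives the boundary count: gcd(11,11) + gcd(2,3) + gcd(9,8) = 11+1+1 = 13.
Scaling by 4 multiplies the area by 4² = 16 (so the new area is 88) and multiplies the boundary lattice-point count by 4, giving 52.
By Pick's theorem, the interior count of the dilated polygon is 88 − 52/2 + 1 = 63.

63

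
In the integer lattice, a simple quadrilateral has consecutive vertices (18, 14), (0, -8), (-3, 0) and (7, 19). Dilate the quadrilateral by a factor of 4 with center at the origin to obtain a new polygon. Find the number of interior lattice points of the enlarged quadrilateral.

3743

Using the shoelace formula, 2A = |(18·(-8) − 0·14) + (0·0 − (-3)·(-8)) + ((-3)·19 − 7·0) + (7·14 − 18·19)| = 469, so the area is 469/2.
The number of boundary lattice points is Σ gcd(|Δx|,|Δy|) = gcd(18,22) + gcd(3,8) + gcd(10,19) + gcd(11,5) = 2+1+1+1 = 5.
Scaling by 4 multiplies the area by 4² = 16 (so the new area is 3752) and multiplies the boundary lattice-point count by 4, giving 20.
By Pick's theorem, the interior count of the dilated polygon is 3752 − 20/2 + 1 = 3743.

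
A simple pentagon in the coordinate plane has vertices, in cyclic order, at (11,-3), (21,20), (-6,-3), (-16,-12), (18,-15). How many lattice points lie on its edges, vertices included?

Along each edge there are gcd(|Δx|,|Δy|)+1 lattice points, so counting each shared vertex once the boundary has gcd(10,23) + gcd(27,23) + gcd(10,9) + gcd(34,3) + gcd(7,12) = 1+1+1+1+1 = 5.

5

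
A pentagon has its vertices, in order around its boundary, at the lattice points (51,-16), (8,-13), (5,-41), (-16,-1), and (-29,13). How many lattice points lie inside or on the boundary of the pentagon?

951

By the shoelace formula, twice the signed area is |(51·(-13) − 8·(-16)) + (8·(-41) − 5·(-13)) + (5·(-1) − (-16)·(-41)) + ((-16)·13 − (-29)·(-1)) + ((-29)·(-16) − 51·13)| = 1895, so the area is 947.5.
Along each edge there are gcd(|Δx|,|Δy|)+1 lattice points, so counting each shared vertex once the boundary has gcd(43,3) + gcd(3,28) + gcd(21,40) + gcd(13,14) + gcd(80,29) = 1+1+1+1+1 = 5.
Pick's theorem gives I = A − B/2 + 1 = 947.5 − 5/2 + 1 = 946, so the closed region contains I + B = 946 + 5 = 951 lattice points.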